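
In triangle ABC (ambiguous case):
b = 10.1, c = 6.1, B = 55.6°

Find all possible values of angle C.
b/sin(B) = c/sin(C)  ⇒  sin(C) = c·sin(B)/b = 6.1·sin(55.6°)/10.1
sin(55.6°) ≈ 0.825113
sin(C) ≈ 6.1·0.825113/10.1 ≈ 5.03319/10.1 ≈ 0.498336
Candidate 1: C₁ = arcsin(0.498336) ≈ 29.89°  →  A = 180° − 55.6° − 29.89° ≈ 94.51° > 0, valid
Candidate 2: C₂ = 180° − C₁ ≈ 150.11°  →  A = 180° − 55.6° − 150.11° ≈ -25.71° ≤ 0, not a valid triangle

C = 29.89° (one solution)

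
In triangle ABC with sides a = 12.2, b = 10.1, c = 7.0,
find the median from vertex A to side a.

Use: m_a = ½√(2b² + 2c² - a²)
m_a = ½√(2·10.1² + 2·7.0² − 12.2²) = ½√(2·102.01 + 2·49 − 148.84) = ½√(204.02 + 98 − 148.84) = ½√153.18
√153.18 ≈ 12.3766, so m_a ≈ 6.1883

m_a = 6.188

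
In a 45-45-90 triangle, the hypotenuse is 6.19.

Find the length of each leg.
In a 45-45-90 triangle hypotenuse = leg·√2, so leg = hypotenuse/√2.
Leg = 6.19/√2 ≈ 6.19/1.41421 ≈ 4.37699

Each leg = 4.377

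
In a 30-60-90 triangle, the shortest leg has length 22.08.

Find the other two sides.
In a 30-60-90 triangle the sides are in ratio 1 : √3 : 2 (short leg : long leg : hypotenuse).
Long leg = 22.08·√3 ≈ 22.08·1.73205 ≈ 38.2437
Hypotenuse = 2·22.08 = 44.16

Long leg = 22.08√3 = 38.24, Hypotenuse = 44.16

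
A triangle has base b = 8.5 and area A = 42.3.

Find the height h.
A = ½·b·h  ⇒  h = 2A/b = 2·42.3/8.5 = 84.6/8.5 ≈ 9.95294

h = 9.953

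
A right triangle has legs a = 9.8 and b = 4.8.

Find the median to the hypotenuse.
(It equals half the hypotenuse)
Hypotenuse c = √(a² + b²) = √(96.04 + 23.04) = √119.08 ≈ 10.9124
Median to hypotenuse = c/2 ≈ 10.9124/2 ≈ 5.45619

Median = 5.456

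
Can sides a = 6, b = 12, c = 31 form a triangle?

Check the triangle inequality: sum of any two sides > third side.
a + b vs c: 6 + 12 = 18 ≤ 31  ✗
a + c vs b: 6 + 31 = 37 > 12  ✓
b + c vs a: 12 + 31 = 43 > 6  ✓

No: 6 + 12 = 18 is not > 31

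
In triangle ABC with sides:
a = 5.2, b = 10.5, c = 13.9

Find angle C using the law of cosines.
c² = a² + b² − 2ab·cos(C)  ⇒  cos(C) = (a² + b² − c²)/(2ab)
cos(C) = (5.2² + 10.5² − 13.9²)/(2·5.2·10.5) = (27.04 + 110.25 − 193.21)/109.2 = -55.92/109.2 ≈ -0.512088
C = arccos(-0.512088) ≈ 120.803°

C = 120.8°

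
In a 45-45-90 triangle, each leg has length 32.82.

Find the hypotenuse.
In a 45-45-90 triangle the sides are in ratio 1 : 1 : √2, so hypotenuse = leg·√2.
Hypotenuse = 32.82·√2 ≈ 32.82·1.41421 ≈ 46.4145

Hypotenuse = 32.82√2 = 46.41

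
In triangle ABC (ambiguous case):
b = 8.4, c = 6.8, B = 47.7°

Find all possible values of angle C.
b/sin(B) = c/sin(C)  ⇒  sin(C) = c·sin(B)/b = 6.8·sin(47.7°)/8.4
sin(47.7°) ≈ 0.739631
sin(C) ≈ 6.8·0.739631/8.4 ≈ 5.02949/8.4 ≈ 0.598749
Candidate 1: C₁ = arcsin(0.598749) ≈ 36.7804°  →  A = 180° − 47.7° − 36.7804° ≈ 95.5196° > 0, valid
Candidate 2: C₂ = 180° − C₁ ≈ 143.22°  →  A = 180° − 47.7° − 143.22° ≈ -10.9196° ≤ 0, not a valid triangle

C = 36.78° (one solution)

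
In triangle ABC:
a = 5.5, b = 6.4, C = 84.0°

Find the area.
Two sides and the included angle (SAS): A = ½·a·b·sin(C) = ½·5.5·6.4·sin(84.0°)
sin(84.0°) ≈ 0.994522
A ≈ ½·35.2·0.994522 = 17.6·0.994522 ≈ 17.5036

Area = 17.5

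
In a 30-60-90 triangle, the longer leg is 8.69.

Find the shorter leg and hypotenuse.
In a 30-60-90 triangle the sides are in ratio 1 : √3 : 2, so short leg = long leg/√3 and hypotenuse = 2·(short leg).
Short leg = 8.69/√3 ≈ 8.69/1.73205 ≈ 5.01717
Hypotenuse = 2·5.01717 ≈ 10.0343

Short leg = 5.017, Hypotenuse = 10.03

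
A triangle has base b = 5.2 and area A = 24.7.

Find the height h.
A = ½·b·h  ⇒  h = 2A/b = 2·24.7/5.2 = 49.4/5.2 ≈ 9.5

h = 9.5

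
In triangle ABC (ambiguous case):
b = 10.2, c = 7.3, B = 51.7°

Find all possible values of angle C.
b/sin(B) = c/sin(C)  ⇒  sin(C) = c·sin(B)/b = 7.3·sin(51.7°)/10.2
sin(51.7°) ≈ 0.784776
sin(C) ≈ 7.3·0.784776/10.2 ≈ 5.72887/10.2 ≈ 0.561654
Candidate 1: C₁ = arcsin(0.561654) ≈ 34.1702°  →  A = 180° − 51.7° − 34.1702° ≈ 94.1298° > 0, valid
Candidate 2: C₂ = 180° − C₁ ≈ 145.83°  →  A = 180° − 51.7° − 145.83° ≈ -17.5298° ≤ 0, not a valid triangle

C = 34.17° (one solution)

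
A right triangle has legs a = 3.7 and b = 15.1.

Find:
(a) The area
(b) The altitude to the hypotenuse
(a) The legs are perpendicular, so Area = ½·a·b = ½·3.7·15.1 = ½·55.87 = 27.935
(b) Hypotenuse c = √(a² + b²) = √(13.69 + 228.01) = √241.7 ≈ 15.5467
    Area = ½·c·h_c  ⇒  h_c = 2·Area/c = 55.87/15.5467 ≈ 3.59369

Area = 27.935, h_c = 3.594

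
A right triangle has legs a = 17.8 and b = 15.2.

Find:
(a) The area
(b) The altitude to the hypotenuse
(a) The legs are perpendicular, so Area = ½·a·b = ½·17.8·15.2 = ½·270.56 = 135.28
(b) Hypotenuse c = √(a² + b²) = √(316.84 + 231.04) = √547.88 ≈ 23.4068
    Area = ½·c·h_c  ⇒  h_c = 2·Area/c = 270.56/23.4068 ≈ 11.559

Area = 135.28, h_c = 11.56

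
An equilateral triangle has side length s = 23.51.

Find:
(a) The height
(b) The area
(a) The height splits the triangle into two 30-60-90 halves: h = s·√3/2 = 23.51·1.73205/2 ≈ 40.7205/2 ≈ 20.3603
(b) Area = (√3/4)·s² = (√3/4)·23.51² = (√3/4)·552.7201 ≈ 0.433013·552.7201 ≈ 239.335

Height = 20.36, Area = 239.3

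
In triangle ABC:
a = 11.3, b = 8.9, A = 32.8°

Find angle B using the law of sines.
a/sin(A) = b/sin(B)  ⇒  sin(B) = b·sin(A)/a = 8.9·sin(32.8°)/11.3
sin(32.8°) ≈ 0.541708
sin(B) ≈ 8.9·0.541708/11.3 ≈ 4.8212/11.3 ≈ 0.426655
B = arcsin(0.426655) ≈ 25.2555°
(Since b ≤ a we need B ≤ A, so the obtuse alternative 180° − 25.2555° ≈ 154.745° is rejected.)

B = 25.26°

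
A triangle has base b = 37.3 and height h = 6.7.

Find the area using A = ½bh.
A = ½·b·h = ½·37.3·6.7 = ½·249.91 = 124.955

Area = 124.955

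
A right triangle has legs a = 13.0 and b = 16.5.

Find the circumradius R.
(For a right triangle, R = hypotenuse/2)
Hypotenuse c = √(a² + b²) = √(169 + 272.25) = √441.25 ≈ 21.006
R = c/2 ≈ 21.006/2 ≈ 10.503

R = 10.5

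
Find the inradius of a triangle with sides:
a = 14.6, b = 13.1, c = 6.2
r = Area/s where s is the semi-perimeter.
s = (14.6 + 13.1 + 6.2)/2 = 33.9/2 = 16.95
Area = √(s(s−a)(s−b)(s−c)) = √(16.95·2.35·3.85·10.75) ≈ √1648.57 ≈ 40.6026
r ≈ 40.6026/16.95 ≈ 2.39543

r = 2.395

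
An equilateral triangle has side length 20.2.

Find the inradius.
r = Area/s with s the semi-perimeter.
Area = (√3/4)·20.2² = (√3/4)·408.04 ≈ 0.433013·408.04 ≈ 176.687
s = 3·20.2/2 = 30.3
r ≈ 176.687/30.3 ≈ 5.83124
(Equivalently r = side/(2√3) = 20.2/3.4641 ≈ 5.83124.)

r = 5.831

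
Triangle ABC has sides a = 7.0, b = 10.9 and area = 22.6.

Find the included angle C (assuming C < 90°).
Area = ½·a·b·sin(C)  ⇒  sin(C) = 2·Area/(a·b) = 2·22.6/(7.0·10.9) = 45.2/76.3 ≈ 0.592398
C = arcsin(0.592398) ≈ 36.3274° (taking the acute solution since C < 90°)

C = 36.33°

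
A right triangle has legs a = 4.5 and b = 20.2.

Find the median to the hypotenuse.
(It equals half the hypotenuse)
Hypotenuse c = √(a² + b²) = √(20.25 + 408.04) = √428.29 ≈ 20.6952
Median to hypotenuse = c/2 ≈ 20.6952/2 ≈ 10.3476

Median = 10.35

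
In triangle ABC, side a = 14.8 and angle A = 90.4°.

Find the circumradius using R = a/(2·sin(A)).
R = a/(2·sin(A)) = 14.8/(2·sin(90.4°))
sin(90.4°) ≈ 0.999976
R ≈ 14.8/(2·0.999976) = 14.8/1.99995 ≈ 7.40018

R = 7.4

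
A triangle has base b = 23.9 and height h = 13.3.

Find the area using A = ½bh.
A = ½·b·h = ½·23.9·13.3 = ½·317.87 = 158.935

Area = 158.935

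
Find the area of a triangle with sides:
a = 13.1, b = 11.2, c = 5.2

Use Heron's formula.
s = (13.1 + 11.2 + 5.2)/2 = 29.5/2 = 14.75
s − a = 1.65, s − b = 3.55, s − c = 9.55
s(s−a)(s−b)(s−c) = 14.75·1.65·3.55·9.55 ≈ 825.102
Area = √825.102 ≈ 28.7246

Area = 28.72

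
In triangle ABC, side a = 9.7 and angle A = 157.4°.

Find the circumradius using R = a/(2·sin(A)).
R = a/(2·sin(A)) = 9.7/(2·sin(157.4°))
sin(157.4°) ≈ 0.384295
R ≈ 9.7/(2·0.384295) = 9.7/0.768591 ≈ 12.6205

R = 12.62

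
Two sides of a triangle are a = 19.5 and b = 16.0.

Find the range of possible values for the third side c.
Triangle inequality: |a − b| < c < a + b
|a − b| = |19.5 − 16.0| = 3.5
a + b = 19.5 + 16.0 = 35.5

3.5 < c < 35.5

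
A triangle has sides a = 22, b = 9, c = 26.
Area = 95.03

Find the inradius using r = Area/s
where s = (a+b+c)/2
s = (22 + 9 + 26)/2 = 57/2 = 28.5
r = Area/s = 95.03/28.5 ≈ 3.33439

r = 3.334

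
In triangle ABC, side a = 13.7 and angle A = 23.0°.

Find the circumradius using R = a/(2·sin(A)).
R = a/(2·sin(A)) = 13.7/(2·sin(23.0°))
sin(23.0°) ≈ 0.390731
R ≈ 13.7/(2·0.390731) = 13.7/0.781462 ≈ 17.5312

R = 17.53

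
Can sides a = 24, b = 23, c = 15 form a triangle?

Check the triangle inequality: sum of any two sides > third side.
a + b vs c: 24 + 23 = 47 > 15  ✓
a + c vs b: 24 + 15 = 39 > 23  ✓
b + c vs a: 23 + 15 = 38 > 24  ✓

Yes, triangle inequality satisfied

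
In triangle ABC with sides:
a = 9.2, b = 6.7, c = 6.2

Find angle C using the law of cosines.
c² = a² + b² − 2ab·cos(C)  ⇒  cos(C) = (a² + b² − c²)/(2ab)
cos(C) = (9.2² + 6.7² − 6.2²)/(2·9.2·6.7) = (84.64 + 44.89 − 38.44)/123.28 = 91.09/123.28 ≈ 0.738887
C = arccos(0.738887) ≈ 42.3633°

C = 42.36°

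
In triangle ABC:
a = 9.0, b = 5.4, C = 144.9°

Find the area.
Two sides and the included angle (SAS): A = ½·a·b·sin(C) = ½·9.0·5.4·sin(144.9°)
sin(144.9°) ≈ 0.575005
A ≈ ½·48.6·0.575005 = 24.3·0.575005 ≈ 13.9726

Area = 13.97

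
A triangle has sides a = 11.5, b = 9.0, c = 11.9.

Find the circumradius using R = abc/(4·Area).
First find the area with Heron's formula.
s = (11.5 + 9.0 + 11.9)/2 = 16.2
Area = √(s(s−a)(s−b)(s−c)) = √(16.2·4.7·7.2·4.3) ≈ √2357.29 ≈ 48.552
abc = 11.5·9.0·11.9 = 1231.65
R = abc/(4·Area) ≈ 1231.65/(4·48.552) = 1231.65/194.208 ≈ 6.34191

R = 6.342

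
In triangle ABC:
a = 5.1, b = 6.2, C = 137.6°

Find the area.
Two sides and the included angle (SAS): A = ½·a·b·sin(C) = ½·5.1·6.2·sin(137.6°)
sin(137.6°) ≈ 0.674302
A ≈ ½·31.62·0.674302 = 15.81·0.674302 ≈ 10.6607

Area = 10.66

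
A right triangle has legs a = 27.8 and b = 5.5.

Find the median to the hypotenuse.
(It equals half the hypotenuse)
Hypotenuse c = √(a² + b²) = √(772.84 + 30.25) = √803.09 ≈ 28.3388
Median to hypotenuse = c/2 ≈ 28.3388/2 ≈ 14.1694

Median = 14.17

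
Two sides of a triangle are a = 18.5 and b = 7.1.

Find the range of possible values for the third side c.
Triangle inequality: |a − b| < c < a + b
|a − b| = |18.5 − 7.1| = 11.4
a + b = 18.5 + 7.1 = 25.6

11.4 < c < 25.6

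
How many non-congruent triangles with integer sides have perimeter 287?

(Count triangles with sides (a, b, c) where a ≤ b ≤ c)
Let a ≤ b ≤ c with a + b + c = 287. The only binding inequality is a + b > c, i.e. 287 − c > c, so c < 287/2; and c ≥ 287/3 since c is the largest side.
So 96 ≤ c ≤ 143. For each c, b runs from ⌈(287 − c)/2⌉ up to c (then a = 287 − b − c satisfies 1 ≤ a ≤ b automatically), giving c − ⌈(287 − c)/2⌉ + 1 choices.
Summing over c: 1 + 3 + 4 + 6 + … + 70 + 72  (48 terms, c = 96, …, 143) = 1752
Check (closed form: nearest integer to p²/48 for even p, (p+3)²/48 for odd p): (287+3)²/48 = 290²/48 = 84100/48 ≈ 1752.08 → 1752

1752 triangles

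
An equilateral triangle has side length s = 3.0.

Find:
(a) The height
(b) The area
(a) The height splits the triangle into two 30-60-90 halves: h = s·√3/2 = 3.0·1.73205/2 ≈ 5.19615/2 ≈ 2.59808
(b) Area = (√3/4)·s² = (√3/4)·3.0² = (√3/4)·9 ≈ 0.433013·9 ≈ 3.89711

Height = 2.598, Area = 3.897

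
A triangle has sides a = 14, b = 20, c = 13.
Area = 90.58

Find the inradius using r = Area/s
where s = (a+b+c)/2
s = (14 + 20 + 13)/2 = 47/2 = 23.5
r = Area/s = 90.58/23.5 ≈ 3.85447

r = 3.854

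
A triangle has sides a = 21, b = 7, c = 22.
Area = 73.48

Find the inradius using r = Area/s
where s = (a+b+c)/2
s = (21 + 7 + 22)/2 = 50/2 = 25
r = Area/s = 73.48/25 ≈ 2.9392

r = 2.939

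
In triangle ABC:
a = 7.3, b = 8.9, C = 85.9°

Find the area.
Two sides and the included angle (SAS): A = ½·a·b·sin(C) = ½·7.3·8.9·sin(85.9°)
sin(85.9°) ≈ 0.997441
A ≈ ½·64.97·0.997441 = 32.485·0.997441 ≈ 32.4019

Area = 32.4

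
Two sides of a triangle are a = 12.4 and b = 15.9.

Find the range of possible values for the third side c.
Triangle inequality: |a − b| < c < a + b
|a − b| = |12.4 − 15.9| = 3.5
a + b = 12.4 + 15.9 = 28.3

3.5 < c < 28.3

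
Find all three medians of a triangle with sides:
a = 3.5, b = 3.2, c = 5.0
Median formula: m_a = ½√(2b² + 2c² − a²) (and cyclically). a² = 12.25, b² = 10.24, c² = 25.
m_a = ½√(2·10.24 + 2·25 − 12.25) = ½√58.23 ≈ ½·7.63086 ≈ 3.81543
m_b = ½√(2·12.25 + 2·25 − 10.24) = ½√64.26 ≈ ½·8.01623 ≈ 4.00812
m_c = ½√(2·12.25 + 2·10.24 − 25) = ½√19.98 ≈ ½·4.4699 ≈ 2.23495

m_a = 3.815, m_b = 4.008, m_c = 2.235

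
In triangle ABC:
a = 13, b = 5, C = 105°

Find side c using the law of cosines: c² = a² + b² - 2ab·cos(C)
c² = 13² + 5² − 2·13·5·cos(105°)
cos(105°) ≈ -0.258819
c² ≈ 169 + 25 − 130·(-0.258819) ≈ 194 + 33.6465 ≈ 227.646
c ≈ √227.646 ≈ 15.088

c = 15.09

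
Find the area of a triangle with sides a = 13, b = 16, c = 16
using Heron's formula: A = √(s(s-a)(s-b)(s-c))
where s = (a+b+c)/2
s = (13 + 16 + 16)/2 = 45/2 = 22.5
s − a = 9.5, s − b = 6.5, s − c = 6.5
s(s−a)(s−b)(s−c) = 22.5·9.5·6.5·6.5 = 9030.9375
Area = √9030.9375 ≈ 95.0312

s = 22.5, Area = 95.03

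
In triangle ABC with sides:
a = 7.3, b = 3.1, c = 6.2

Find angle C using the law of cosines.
c² = a² + b² − 2ab·cos(C)  ⇒  cos(C) = (a² + b² − c²)/(2ab)
cos(C) = (7.3² + 3.1² − 6.2²)/(2·7.3·3.1) = (53.29 + 9.61 − 38.44)/45.26 = 24.46/45.26 ≈ 0.540433
C = arccos(0.540433) ≈ 57.2869°

C = 57.29°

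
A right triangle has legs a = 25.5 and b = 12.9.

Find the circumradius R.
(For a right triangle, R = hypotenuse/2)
Hypotenuse c = √(a² + b²) = √(650.25 + 166.41) = √816.66 ≈ 28.5773
R = c/2 ≈ 28.5773/2 ≈ 14.2886

R = 14.29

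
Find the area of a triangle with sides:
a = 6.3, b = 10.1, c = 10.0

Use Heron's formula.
s = (6.3 + 10.1 + 10.0)/2 = 26.4/2 = 13.2
s − a = 6.9, s − b = 3.1, s − c = 3.2
s(s−a)(s−b)(s−c) = 13.2·6.9·3.1·3.2 ≈ 903.514
Area = √903.514 ≈ 30.0585

Area = 30.06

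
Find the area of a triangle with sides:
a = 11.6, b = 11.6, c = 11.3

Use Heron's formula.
s = (11.6 + 11.6 + 11.3)/2 = 34.5/2 = 17.25
s − a = 5.65, s − b = 5.65, s − c = 5.95
s(s−a)(s−b)(s−c) = 17.25·5.65·5.65·5.95 ≈ 3276.45
Area = √3276.45 ≈ 57.2402

Area = 57.24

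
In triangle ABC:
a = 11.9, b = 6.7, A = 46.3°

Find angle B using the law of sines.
a/sin(A) = b/sin(B)  ⇒  sin(B) = b·sin(A)/a = 6.7·sin(46.3°)/11.9
sin(46.3°) ≈ 0.722967
sin(B) ≈ 6.7·0.722967/11.9 ≈ 4.84388/11.9 ≈ 0.407049
B = arcsin(0.407049) ≈ 24.0196°
(Since b ≤ a we need B ≤ A, so the obtuse alternative 180° − 24.0196° ≈ 155.98° is rejected.)

B = 24.02°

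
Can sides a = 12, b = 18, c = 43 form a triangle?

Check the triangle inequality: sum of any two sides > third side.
a + b vs c: 12 + 18 = 30 ≤ 43  ✗
a + c vs b: 12 + 43 = 55 > 18  ✓
b + c vs a: 18 + 43 = 61 > 12  ✓

No: 12 + 18 = 30 is not > 43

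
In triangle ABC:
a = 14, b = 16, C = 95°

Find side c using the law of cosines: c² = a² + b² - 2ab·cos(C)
c² = 14² + 16² − 2·14·16·cos(95°)
cos(95°) ≈ -0.0871557
c² ≈ 196 + 256 − 448·(-0.0871557) ≈ 452 + 39.0458 ≈ 491.046
c ≈ √491.046 ≈ 22.1596

c = 22.16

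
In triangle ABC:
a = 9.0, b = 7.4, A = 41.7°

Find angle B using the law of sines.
a/sin(A) = b/sin(B)  ⇒  sin(B) = b·sin(A)/a = 7.4·sin(41.7°)/9.0
sin(41.7°) ≈ 0.66523
sin(B) ≈ 7.4·0.66523/9.0 ≈ 4.9227/9.0 ≈ 0.546967
B = arcsin(0.546967) ≈ 33.1592°
(Since b ≤ a we need B ≤ A, so the obtuse alternative 180° − 33.1592° ≈ 146.841° is rejected.)

B = 33.16°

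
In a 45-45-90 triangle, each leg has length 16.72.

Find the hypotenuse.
In a 45-45-90 triangle the sides are in ratio 1 : 1 : √2, so hypotenuse = leg·√2.
Hypotenuse = 16.72·√2 ≈ 16.72·1.41421 ≈ 23.6457

Hypotenuse = 16.72√2 = 23.65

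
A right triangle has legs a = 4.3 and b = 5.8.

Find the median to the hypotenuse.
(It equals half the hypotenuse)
Hypotenuse c = √(a² + b²) = √(18.49 + 33.64) = √52.13 ≈ 7.22011
Median to hypotenuse = c/2 ≈ 7.22011/2 ≈ 3.61006

Median = 3.61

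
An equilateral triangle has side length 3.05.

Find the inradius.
r = Area/s with s the semi-perimeter.
Area = (√3/4)·3.05² = (√3/4)·9.3025 ≈ 0.433013·9.3025 ≈ 4.0281
s = 3·3.05/2 = 4.575
r ≈ 4.0281/4.575 ≈ 0.880459
(Equivalently r = side/(2√3) = 3.05/3.4641 ≈ 0.880459.)

r = 0.8805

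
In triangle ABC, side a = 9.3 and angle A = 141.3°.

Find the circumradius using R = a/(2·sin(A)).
R = a/(2·sin(A)) = 9.3/(2·sin(141.3°))
sin(141.3°) ≈ 0.625243
R ≈ 9.3/(2·0.625243) = 9.3/1.25049 ≈ 7.43711

R = 7.437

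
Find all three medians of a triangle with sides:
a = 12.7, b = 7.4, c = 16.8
Median formula: m_a = ½√(2b² + 2c² − a²) (and cyclically). a² = 161.29, b² = 54.76, c² = 282.24.
m_a = ½√(2·54.76 + 2·282.24 − 161.29) = ½√512.71 ≈ ½·22.6431 ≈ 11.3216
m_b = ½√(2·161.29 + 2·282.24 − 54.76) = ½√832.3 ≈ ½·28.8496 ≈ 14.4248
m_c = ½√(2·161.29 + 2·54.76 − 282.24) = ½√149.86 ≈ ½·12.2417 ≈ 6.12087

m_a = 11.32, m_b = 14.42, m_c = 6.121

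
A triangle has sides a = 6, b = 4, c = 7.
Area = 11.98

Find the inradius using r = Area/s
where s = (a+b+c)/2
s = (6 + 4 + 7)/2 = 17/2 = 8.5
r = Area/s = 11.98/8.5 ≈ 1.40941

r = 1.409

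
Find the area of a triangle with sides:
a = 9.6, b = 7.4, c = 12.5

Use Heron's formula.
s = (9.6 + 7.4 + 12.5)/2 = 29.5/2 = 14.75
s − a = 5.15, s − b = 7.35, s − c = 2.25
s(s−a)(s−b)(s−c) = 14.75·5.15·7.35·2.25 ≈ 1256.23
Area = √1256.23 ≈ 35.4433

Area = 35.44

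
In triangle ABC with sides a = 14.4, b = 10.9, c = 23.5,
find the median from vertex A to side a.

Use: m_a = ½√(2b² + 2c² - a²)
m_a = ½√(2·10.9² + 2·23.5² − 14.4²) = ½√(2·118.81 + 2·552.25 − 207.36) = ½√(237.62 + 1104.5 − 207.36) = ½√1134.76
√1134.76 ≈ 33.6862, so m_a ≈ 16.8431

m_a = 16.84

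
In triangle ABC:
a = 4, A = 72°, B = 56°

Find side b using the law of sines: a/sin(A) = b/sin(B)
a/sin(A) = b/sin(B)  ⇒  b = a·sin(B)/sin(A) = 4·sin(56°)/sin(72°)
sin(56°) ≈ 0.829038, sin(72°) ≈ 0.951057
b ≈ 4·0.829038/0.951057 ≈ 3.31615/0.951057 ≈ 3.48681

b = 3.487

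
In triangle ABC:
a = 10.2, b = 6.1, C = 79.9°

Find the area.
Two sides and the included angle (SAS): A = ½·a·b·sin(C) = ½·10.2·6.1·sin(79.9°)
sin(79.9°) ≈ 0.984503
A ≈ ½·62.22·0.984503 = 31.11·0.984503 ≈ 30.6279

Area = 30.63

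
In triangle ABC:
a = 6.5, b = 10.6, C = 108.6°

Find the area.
Two sides and the included angle (SAS): A = ½·a·b·sin(C) = ½·6.5·10.6·sin(108.6°)
sin(108.6°) ≈ 0.947768
A ≈ ½·68.9·0.947768 = 34.45·0.947768 ≈ 32.6506

Area = 32.65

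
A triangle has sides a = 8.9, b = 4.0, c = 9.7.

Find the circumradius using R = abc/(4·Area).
First find the area with Heron's formula.
s = (8.9 + 4.0 + 9.7)/2 = 11.3
Area = √(s(s−a)(s−b)(s−c)) = √(11.3·2.4·7.3·1.6) ≈ √316.762 ≈ 17.7978
abc = 8.9·4.0·9.7 = 345.32
R = abc/(4·Area) ≈ 345.32/(4·17.7978) = 345.32/71.1912 ≈ 4.8506

R = 4.851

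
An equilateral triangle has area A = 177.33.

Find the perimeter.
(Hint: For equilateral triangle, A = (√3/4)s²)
A = (√3/4)s²  ⇒  s² = 4A/√3 = 4·177.33/√3 = 709.32/1.73205 ≈ 409.526
s ≈ √409.526 ≈ 20.2368
Perimeter = 3s ≈ 3·20.2368 ≈ 60.7103

Perimeter = 60.71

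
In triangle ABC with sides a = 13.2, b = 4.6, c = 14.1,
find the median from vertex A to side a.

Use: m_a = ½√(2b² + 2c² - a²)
m_a = ½√(2·4.6² + 2·14.1² − 13.2²) = ½√(2·21.16 + 2·198.81 − 174.24) = ½√(42.32 + 397.62 − 174.24) = ½√265.7
√265.7 ≈ 16.3003, so m_a ≈ 8.15015

m_a = 8.15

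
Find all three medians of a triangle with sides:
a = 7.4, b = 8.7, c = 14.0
Median formula: m_a = ½√(2b² + 2c² − a²) (and cyclically). a² = 54.76, b² = 75.69, c² = 196.
m_a = ½√(2·75.69 + 2·196 − 54.76) = ½√488.62 ≈ ½·22.1048 ≈ 11.0524
m_b = ½√(2·54.76 + 2·196 − 75.69) = ½√425.83 ≈ ½·20.6356 ≈ 10.3178
m_c = ½√(2·54.76 + 2·75.69 − 196) = ½√64.9 ≈ ½·8.05605 ≈ 4.02803

m_a = 11.05, m_b = 10.32, m_c = 4.028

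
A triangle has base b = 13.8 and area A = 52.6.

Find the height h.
A = ½·b·h  ⇒  h = 2A/b = 2·52.6/13.8 = 105.2/13.8 ≈ 7.62319

h = 7.623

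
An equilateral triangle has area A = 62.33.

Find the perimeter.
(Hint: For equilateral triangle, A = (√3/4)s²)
A = (√3/4)s²  ⇒  s² = 4A/√3 = 4·62.33/√3 = 249.32/1.73205 ≈ 143.945
s ≈ √143.945 ≈ 11.9977
Perimeter = 3s ≈ 3·11.9977 ≈ 35.9931

Perimeter = 35.99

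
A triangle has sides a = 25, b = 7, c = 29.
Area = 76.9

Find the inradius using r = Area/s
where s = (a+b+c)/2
s = (25 + 7 + 29)/2 = 61/2 = 30.5
r = Area/s = 76.9/30.5 ≈ 2.52131

r = 2.521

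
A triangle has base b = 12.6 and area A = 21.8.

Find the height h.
A = ½·b·h  ⇒  h = 2A/b = 2·21.8/12.6 = 43.6/12.6 ≈ 3.46032

h = 3.46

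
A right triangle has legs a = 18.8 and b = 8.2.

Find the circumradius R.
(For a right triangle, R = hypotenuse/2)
Hypotenuse c = √(a² + b²) = √(353.44 + 67.24) = √420.68 ≈ 20.5105
R = c/2 ≈ 20.5105/2 ≈ 10.2552

R = 10.26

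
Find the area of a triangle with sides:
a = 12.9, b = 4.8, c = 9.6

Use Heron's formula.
s = (12.9 + 4.8 + 9.6)/2 = 27.3/2 = 13.65
s − a = 0.75, s − b = 8.85, s − c = 4.05
s(s−a)(s−b)(s−c) = 13.65·0.75·8.85·4.05 ≈ 366.938
Area = √366.938 ≈ 19.1556

Area = 19.16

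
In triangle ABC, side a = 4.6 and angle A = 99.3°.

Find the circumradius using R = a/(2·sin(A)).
R = a/(2·sin(A)) = 4.6/(2·sin(99.3°))
sin(99.3°) ≈ 0.986856
R ≈ 4.6/(2·0.986856) = 4.6/1.97371 ≈ 2.33063

R = 2.331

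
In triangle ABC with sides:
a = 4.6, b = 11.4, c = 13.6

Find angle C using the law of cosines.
c² = a² + b² − 2ab·cos(C)  ⇒  cos(C) = (a² + b² − c²)/(2ab)
cos(C) = (4.6² + 11.4² − 13.6²)/(2·4.6·11.4) = (21.16 + 129.96 − 184.96)/104.88 = -33.84/104.88 ≈ -0.322654
C = arccos(-0.322654) ≈ 108.824°

C = 108.8°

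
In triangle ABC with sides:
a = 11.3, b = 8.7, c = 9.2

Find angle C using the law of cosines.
c² = a² + b² − 2ab·cos(C)  ⇒  cos(C) = (a² + b² − c²)/(2ab)
cos(C) = (11.3² + 8.7² − 9.2²)/(2·11.3·8.7) = (127.69 + 75.69 − 84.64)/196.62 = 118.74/196.62 ≈ 0.603906
C = arccos(0.603906) ≈ 52.8498°

C = 52.85°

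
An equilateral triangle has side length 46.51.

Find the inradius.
r = Area/s with s the semi-perimeter.
Area = (√3/4)·46.51² = (√3/4)·2163.1801 ≈ 0.433013·2163.1801 ≈ 936.684
s = 3·46.51/2 = 69.765
r ≈ 936.684/69.765 ≈ 13.4263
(Equivalently r = side/(2√3) = 46.51/3.4641 ≈ 13.4263.)

r = 13.43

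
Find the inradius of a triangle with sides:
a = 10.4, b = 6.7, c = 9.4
r = Area/s where s is the semi-perimeter.
s = (10.4 + 6.7 + 9.4)/2 = 26.5/2 = 13.25
Area = √(s(s−a)(s−b)(s−c)) = √(13.25·2.85·6.55·3.85) ≈ √952.276 ≈ 30.859
r ≈ 30.859/13.25 ≈ 2.32898

r = 2.329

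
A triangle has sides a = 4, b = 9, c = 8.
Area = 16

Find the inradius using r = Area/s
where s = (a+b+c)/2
s = (4 + 9 + 8)/2 = 21/2 = 10.5
r = Area/s = 16/10.5 ≈ 1.52381

r = 1.524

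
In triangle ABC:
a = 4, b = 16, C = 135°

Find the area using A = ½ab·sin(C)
A = ½·a·b·sin(C) = ½·4·16·sin(135°)
sin(135°) ≈ 0.707107
A ≈ ½·64·0.707107 = 32·0.707107 ≈ 22.6274

Area = 22.63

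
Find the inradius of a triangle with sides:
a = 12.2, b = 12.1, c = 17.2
r = Area/s where s is the semi-perimeter.
s = (12.2 + 12.1 + 17.2)/2 = 41.5/2 = 20.75
Area = √(s(s−a)(s−b)(s−c)) = √(20.75·8.55·8.65·3.55) ≈ √5447.89 ≈ 73.8099
r ≈ 73.8099/20.75 ≈ 3.5571

r = 3.557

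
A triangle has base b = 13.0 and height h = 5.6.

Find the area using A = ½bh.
A = ½·b·h = ½·13.0·5.6 = ½·72.8 = 36.4

Area = 36.4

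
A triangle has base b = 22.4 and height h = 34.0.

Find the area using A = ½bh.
A = ½·b·h = ½·22.4·34.0 = ½·761.6 = 380.8

Area = 380.8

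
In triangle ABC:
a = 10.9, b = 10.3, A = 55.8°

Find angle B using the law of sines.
a/sin(A) = b/sin(B)  ⇒  sin(B) = b·sin(A)/a = 10.3·sin(55.8°)/10.9
sin(55.8°) ≈ 0.827081
sin(B) ≈ 10.3·0.827081/10.9 ≈ 8.51893/10.9 ≈ 0.781553
B = arcsin(0.781553) ≈ 51.403°
(Since b ≤ a we need B ≤ A, so the obtuse alternative 180° − 51.403° ≈ 128.597° is rejected.)

B = 51.4°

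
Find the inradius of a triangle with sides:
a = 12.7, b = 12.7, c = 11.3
r = Area/s where s is the semi-perimeter.
s = (12.7 + 12.7 + 11.3)/2 = 36.7/2 = 18.35
Area = √(s(s−a)(s−b)(s−c)) = √(18.35·5.65·5.65·7.05) ≈ √4129.73 ≈ 64.263
r ≈ 64.263/18.35 ≈ 3.50207

r = 3.502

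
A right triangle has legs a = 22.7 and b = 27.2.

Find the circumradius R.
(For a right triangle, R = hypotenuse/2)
Hypotenuse c = √(a² + b²) = √(515.29 + 739.84) = √1255.13 ≈ 35.4278
R = c/2 ≈ 35.4278/2 ≈ 17.7139

R = 17.71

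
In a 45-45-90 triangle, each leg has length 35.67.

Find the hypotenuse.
In a 45-45-90 triangle the sides are in ratio 1 : 1 : √2, so hypotenuse = leg·√2.
Hypotenuse = 35.67·√2 ≈ 35.67·1.41421 ≈ 50.445

Hypotenuse = 35.67√2 = 50.44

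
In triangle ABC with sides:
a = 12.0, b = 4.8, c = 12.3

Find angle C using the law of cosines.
c² = a² + b² − 2ab·cos(C)  ⇒  cos(C) = (a² + b² − c²)/(2ab)
cos(C) = (12.0² + 4.8² − 12.3²)/(2·12.0·4.8) = (144 + 23.04 − 151.29)/115.2 = 15.75/115.2 ≈ 0.136719
C = arccos(0.136719) ≈ 82.142°

C = 82.14°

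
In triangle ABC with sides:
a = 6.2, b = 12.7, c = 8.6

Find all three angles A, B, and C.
Law of cosines for each angle (a² = 38.44, b² = 161.29, c² = 73.96):
cos(A) = (b² + c² − a²)/(2bc) = (161.29 + 73.96 − 38.44)/(2·12.7·8.6) = 196.81/218.44 ≈ 0.90098  ⇒  A ≈ 25.7129°
cos(B) = (a² + c² − b²)/(2ac) = (38.44 + 73.96 − 161.29)/(2·6.2·8.6) = -48.89/106.64 ≈ -0.458458  ⇒  B ≈ 117.288°
cos(C) = (a² + b² − c²)/(2ab) = (38.44 + 161.29 − 73.96)/(2·6.2·12.7) = 125.77/157.48 ≈ 0.798641  ⇒  C ≈ 36.9995°
Check: A + B + C ≈ 180°

A = 25.71°, B = 117.3°, C = 37°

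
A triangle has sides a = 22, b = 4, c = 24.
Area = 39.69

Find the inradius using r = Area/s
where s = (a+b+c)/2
s = (22 + 4 + 24)/2 = 50/2 = 25
r = Area/s = 39.69/25 ≈ 1.5876

r = 1.588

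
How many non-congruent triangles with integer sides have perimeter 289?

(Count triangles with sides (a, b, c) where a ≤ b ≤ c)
Let a ≤ b ≤ c with a + b + c = 289. The only binding inequality is a + b > c, i.e. 289 − c > c, so c < 289/2; and c ≥ 289/3 since c is the largest side.
So 97 ≤ c ≤ 144. For each c, b runs from ⌈(289 − c)/2⌉ up to c (then a = 289 − b − c satisfies 1 ≤ a ≤ b automatically), giving c − ⌈(289 − c)/2⌉ + 1 choices.
Summing over c: 2 + 3 + 5 + 6 + … + 71 + 72  (48 terms, c = 97, …, 144) = 1776
Check (closed form: nearest integer to p²/48 for even p, (p+3)²/48 for odd p): (289+3)²/48 = 292²/48 = 85264/48 ≈ 1776.33 → 1776

1776 triangles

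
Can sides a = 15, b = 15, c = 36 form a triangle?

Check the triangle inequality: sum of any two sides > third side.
a + b vs c: 15 + 15 = 30 ≤ 36  ✗
a + c vs b: 15 + 36 = 51 > 15  ✓
b + c vs a: 15 + 36 = 51 > 15  ✓

No: 15 + 15 = 30 is not > 36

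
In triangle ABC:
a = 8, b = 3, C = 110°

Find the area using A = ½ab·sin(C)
A = ½·a·b·sin(C) = ½·8·3·sin(110°)
sin(110°) ≈ 0.939693
A ≈ ½·24·0.939693 = 12·0.939693 ≈ 11.2763

Area = 11.28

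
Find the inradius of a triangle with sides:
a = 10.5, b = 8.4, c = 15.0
r = Area/s where s is the semi-perimeter.
s = (10.5 + 8.4 + 15.0)/2 = 33.9/2 = 16.95
Area = √(s(s−a)(s−b)(s−c)) = √(16.95·6.45·8.55·1.95) ≈ √1822.76 ≈ 42.6938
r ≈ 42.6938/16.95 ≈ 2.51881

r = 2.519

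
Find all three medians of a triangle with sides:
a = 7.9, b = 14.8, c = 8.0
Median formula: m_a = ½√(2b² + 2c² − a²) (and cyclically). a² = 62.41, b² = 219.04, c² = 64.
m_a = ½√(2·219.04 + 2·64 − 62.41) = ½√503.67 ≈ ½·22.4426 ≈ 11.2213
m_b = ½√(2·62.41 + 2·64 − 219.04) = ½√33.78 ≈ ½·5.81206 ≈ 2.90603
m_c = ½√(2·62.41 + 2·219.04 − 64) = ½√498.9 ≈ ½·22.3361 ≈ 11.168

m_a = 11.22, m_b = 2.906, m_c = 11.17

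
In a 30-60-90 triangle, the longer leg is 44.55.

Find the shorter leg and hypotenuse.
In a 30-60-90 triangle the sides are in ratio 1 : √3 : 2, so short leg = long leg/√3 and hypotenuse = 2·(short leg).
Short leg = 44.55/√3 ≈ 44.55/1.73205 ≈ 25.721
Hypotenuse = 2·25.721 ≈ 51.4419

Short leg = 25.72, Hypotenuse = 51.44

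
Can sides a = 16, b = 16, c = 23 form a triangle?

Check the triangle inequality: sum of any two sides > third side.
a + b vs c: 16 + 16 = 32 > 23  ✓
a + c vs b: 16 + 23 = 39 > 16  ✓
b + c vs a: 16 + 23 = 39 > 16  ✓

Yes, triangle inequality satisfied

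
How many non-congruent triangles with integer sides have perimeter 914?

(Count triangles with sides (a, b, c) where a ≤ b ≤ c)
Let a ≤ b ≤ c with a + b + c = 914. The only binding inequality is a + b > c, i.e. 914 − c > c, so c < 914/2; and c ≥ 914/3 since c is the largest side.
So 305 ≤ c ≤ 456. For each c, b runs from ⌈(914 − c)/2⌉ up to c (then a = 914 − b − c satisfies 1 ≤ a ≤ b automatically), giving c − ⌈(914 − c)/2⌉ + 1 choices.
Summing over c: 1 + 3 + 4 + 6 + … + 226 + 228  (152 terms, c = 305, …, 456) = 17404
Check (closed form: nearest integer to p²/48 for even p, (p+3)²/48 for odd p): 914²/48 = 835396/48 ≈ 17404.08 → 17404

17404 triangles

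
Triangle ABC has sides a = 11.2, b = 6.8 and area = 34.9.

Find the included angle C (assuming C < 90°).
Area = ½·a·b·sin(C)  ⇒  sin(C) = 2·Area/(a·b) = 2·34.9/(11.2·6.8) = 69.8/76.16 ≈ 0.916492
C = arcsin(0.916492) ≈ 66.4184° (taking the acute solution since C < 90°)

C = 66.42°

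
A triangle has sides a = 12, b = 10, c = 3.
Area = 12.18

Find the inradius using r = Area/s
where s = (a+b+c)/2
s = (12 + 10 + 3)/2 = 25/2 = 12.5
r = Area/s = 12.18/12.5 ≈ 0.9744

r = 0.9744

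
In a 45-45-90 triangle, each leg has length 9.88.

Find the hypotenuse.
In a 45-45-90 triangle the sides are in ratio 1 : 1 : √2, so hypotenuse = leg·√2.
Hypotenuse = 9.88·√2 ≈ 9.88·1.41421 ≈ 13.9724

Hypotenuse = 9.88√2 = 13.97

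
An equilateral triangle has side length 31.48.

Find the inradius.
r = Area/s with s the semi-perimeter.
Area = (√3/4)·31.48² = (√3/4)·990.9904 ≈ 0.433013·990.9904 ≈ 429.111
s = 3·31.48/2 = 47.22
r ≈ 429.111/47.22 ≈ 9.08749
(Equivalently r = side/(2√3) = 31.48/3.4641 ≈ 9.08749.)

r = 9.087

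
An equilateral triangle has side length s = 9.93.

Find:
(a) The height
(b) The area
(a) The height splits the triangle into two 30-60-90 halves: h = s·√3/2 = 9.93·1.73205/2 ≈ 17.1993/2 ≈ 8.59963
(b) Area = (√3/4)·s² = (√3/4)·9.93² = (√3/4)·98.6049 ≈ 0.433013·98.6049 ≈ 42.6972

Height = 8.6, Area = 42.7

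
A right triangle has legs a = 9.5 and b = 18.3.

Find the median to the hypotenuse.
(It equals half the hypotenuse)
Hypotenuse c = √(a² + b²) = √(90.25 + 334.89) = √425.14 ≈ 20.6189
Median to hypotenuse = c/2 ≈ 20.6189/2 ≈ 10.3095

Median = 10.31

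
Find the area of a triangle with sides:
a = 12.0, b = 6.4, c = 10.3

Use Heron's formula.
s = (12.0 + 6.4 + 10.3)/2 = 28.7/2 = 14.35
s − a = 2.35, s − b = 7.95, s − c = 4.05
s(s−a)(s−b)(s−c) = 14.35·2.35·7.95·4.05 ≈ 1085.78
Area = √1085.78 ≈ 32.9512

Area = 32.95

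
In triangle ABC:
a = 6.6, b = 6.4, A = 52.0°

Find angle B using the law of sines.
a/sin(A) = b/sin(B)  ⇒  sin(B) = b·sin(A)/a = 6.4·sin(52.0°)/6.6
sin(52.0°) ≈ 0.788011
sin(B) ≈ 6.4·0.788011/6.6 ≈ 5.04327/6.6 ≈ 0.764132
B = arcsin(0.764132) ≈ 49.8298°
(Since b ≤ a we need B ≤ A, so the obtuse alternative 180° − 49.8298° ≈ 130.17° is rejected.)

B = 49.83°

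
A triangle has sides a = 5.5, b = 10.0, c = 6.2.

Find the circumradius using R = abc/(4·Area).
First find the area with Heron's formula.
s = (5.5 + 10.0 + 6.2)/2 = 10.85
Area = √(s(s−a)(s−b)(s−c)) = √(10.85·5.35·0.85·4.65) ≈ √229.433 ≈ 15.147
abc = 5.5·10.0·6.2 = 341
R = abc/(4·Area) ≈ 341/(4·15.147) = 341/60.5881 ≈ 5.62816

R = 5.628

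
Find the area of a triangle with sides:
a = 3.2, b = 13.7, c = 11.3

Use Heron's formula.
s = (3.2 + 13.7 + 11.3)/2 = 28.2/2 = 14.1
s − a = 10.9, s − b = 0.4, s − c = 2.8
s(s−a)(s−b)(s−c) = 14.1·10.9·0.4·2.8 ≈ 172.133
Area = √172.133 ≈ 13.1199

Area = 13.12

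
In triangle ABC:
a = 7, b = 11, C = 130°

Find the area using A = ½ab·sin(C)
A = ½·a·b·sin(C) = ½·7·11·sin(130°)
sin(130°) ≈ 0.766044
A ≈ ½·77·0.766044 = 38.5·0.766044 ≈ 29.4927

Area = 29.49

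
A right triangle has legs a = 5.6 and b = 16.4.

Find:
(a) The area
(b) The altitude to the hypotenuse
(a) The legs are perpendicular, so Area = ½·a·b = ½·5.6·16.4 = ½·91.84 = 45.92
(b) Hypotenuse c = √(a² + b²) = √(31.36 + 268.96) = √300.32 ≈ 17.3297
    Area = ½·c·h_c  ⇒  h_c = 2·Area/c = 91.84/17.3297 ≈ 5.29956

Area = 45.92, h_c = 5.3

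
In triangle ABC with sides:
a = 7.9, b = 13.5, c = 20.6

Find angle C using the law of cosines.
c² = a² + b² − 2ab·cos(C)  ⇒  cos(C) = (a² + b² − c²)/(2ab)
cos(C) = (7.9² + 13.5² − 20.6²)/(2·7.9·13.5) = (62.41 + 182.25 − 424.36)/213.3 = -179.7/213.3 ≈ -0.842475
C = arccos(-0.842475) ≈ 147.402°

C = 147.4°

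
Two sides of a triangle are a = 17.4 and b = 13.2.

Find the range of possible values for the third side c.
Triangle inequality: |a − b| < c < a + b
|a − b| = |17.4 − 13.2| = 4.2
a + b = 17.4 + 13.2 = 30.6

4.2 < c < 30.6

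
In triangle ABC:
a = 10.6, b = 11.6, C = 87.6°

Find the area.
Two sides and the included angle (SAS): A = ½·a·b·sin(C) = ½·10.6·11.6·sin(87.6°)
sin(87.6°) ≈ 0.999123
A ≈ ½·122.96·0.999123 = 61.48·0.999123 ≈ 61.4261

Area = 61.43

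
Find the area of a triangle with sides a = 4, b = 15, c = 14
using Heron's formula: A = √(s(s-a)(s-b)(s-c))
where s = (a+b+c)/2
s = (4 + 15 + 14)/2 = 33/2 = 16.5
s − a = 12.5, s − b = 1.5, s − c = 2.5
s(s−a)(s−b)(s−c) = 16.5·12.5·1.5·2.5 = 773.4375
Area = √773.4375 ≈ 27.8107

s = 16.5, Area = 27.81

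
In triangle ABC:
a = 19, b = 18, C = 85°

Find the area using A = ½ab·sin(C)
A = ½·a·b·sin(C) = ½·19·18·sin(85°)
sin(85°) ≈ 0.996195
A ≈ ½·342·0.996195 = 171·0.996195 ≈ 170.349

Area = 170.3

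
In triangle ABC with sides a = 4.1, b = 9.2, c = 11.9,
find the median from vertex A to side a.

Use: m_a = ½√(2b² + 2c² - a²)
m_a = ½√(2·9.2² + 2·11.9² − 4.1²) = ½√(2·84.64 + 2·141.61 − 16.81) = ½√(169.28 + 283.22 − 16.81) = ½√435.69
√435.69 ≈ 20.8732, so m_a ≈ 10.4366

m_a = 10.44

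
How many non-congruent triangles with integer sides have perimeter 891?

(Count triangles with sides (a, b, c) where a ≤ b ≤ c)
Let a ≤ b ≤ c with a + b + c = 891. The only binding inequality is a + b > c, i.e. 891 − c > c, so c < 891/2; and c ≥ 891/3 since c is the largest side.
So 297 ≤ c ≤ 445. For each c, b runs from ⌈(891 − c)/2⌉ up to c (then a = 891 − b − c satisfies 1 ≤ a ≤ b automatically), giving c − ⌈(891 − c)/2⌉ + 1 choices.
Summing over c: 1 + 2 + 4 + 5 + … + 221 + 223  (149 terms, c = 297, …, 445) = 16651
Check (closed form: nearest integer to p²/48 for even p, (p+3)²/48 for odd p): (891+3)²/48 = 894²/48 = 799236/48 ≈ 16650.75 → 16651

16651 triangles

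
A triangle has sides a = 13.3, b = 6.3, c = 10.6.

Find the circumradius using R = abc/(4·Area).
First find the area with Heron's formula.
s = (13.3 + 6.3 + 10.6)/2 = 15.1
Area = √(s(s−a)(s−b)(s−c)) = √(15.1·1.8·8.8·4.5) ≈ √1076.33 ≈ 32.8074
abc = 13.3·6.3·10.6 = 888.174
R = abc/(4·Area) ≈ 888.174/(4·32.8074) = 888.174/131.23 ≈ 6.76808

R = 6.768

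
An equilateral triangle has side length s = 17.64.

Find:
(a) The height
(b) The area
(a) The height splits the triangle into two 30-60-90 halves: h = s·√3/2 = 17.64·1.73205/2 ≈ 30.5534/2 ≈ 15.2767
(b) Area = (√3/4)·s² = (√3/4)·17.64² = (√3/4)·311.1696 ≈ 0.433013·311.1696 ≈ 134.74

Height = 15.28, Area = 134.7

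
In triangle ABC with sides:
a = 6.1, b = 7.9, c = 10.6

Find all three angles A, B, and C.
Law of cosines for each angle (a² = 37.21, b² = 62.41, c² = 112.36):
cos(A) = (b² + c² − a²)/(2bc) = (62.41 + 112.36 − 37.21)/(2·7.9·10.6) = 137.56/167.48 ≈ 0.821352  ⇒  A ≈ 34.7797°
cos(B) = (a² + c² − b²)/(2ac) = (37.21 + 112.36 − 62.41)/(2·6.1·10.6) = 87.16/129.32 ≈ 0.673987  ⇒  B ≈ 47.6245°
cos(C) = (a² + b² − c²)/(2ab) = (37.21 + 62.41 − 112.36)/(2·6.1·7.9) = -12.74/96.38 ≈ -0.132185  ⇒  C ≈ 97.5959°
Check: A + B + C ≈ 180°

A = 34.78°, B = 47.62°, C = 97.6°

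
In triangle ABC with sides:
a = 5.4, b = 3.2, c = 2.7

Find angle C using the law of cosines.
c² = a² + b² − 2ab·cos(C)  ⇒  cos(C) = (a² + b² − c²)/(2ab)
cos(C) = (5.4² + 3.2² − 2.7²)/(2·5.4·3.2) = (29.16 + 10.24 − 7.29)/34.56 = 32.11/34.56 ≈ 0.929109
C = arccos(0.929109) ≈ 21.7037°

C = 21.7°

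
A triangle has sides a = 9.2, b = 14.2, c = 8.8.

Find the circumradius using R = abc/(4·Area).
First find the area with Heron's formula.
s = (9.2 + 14.2 + 8.8)/2 = 16.1
Area = √(s(s−a)(s−b)(s−c)) = √(16.1·6.9·1.9·7.3) ≈ √1540.82 ≈ 39.2533
abc = 9.2·14.2·8.8 = 1149.632
R = abc/(4·Area) ≈ 1149.632/(4·39.2533) = 1149.632/157.013 ≈ 7.32189

R = 7.322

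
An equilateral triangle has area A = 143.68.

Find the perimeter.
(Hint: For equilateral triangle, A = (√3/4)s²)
A = (√3/4)s²  ⇒  s² = 4A/√3 = 4·143.68/√3 = 574.72/1.73205 ≈ 331.815
s ≈ √331.815 ≈ 18.2158
Perimeter = 3s ≈ 3·18.2158 ≈ 54.6473

Perimeter = 54.65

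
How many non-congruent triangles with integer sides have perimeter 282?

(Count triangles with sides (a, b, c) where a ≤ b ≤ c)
Let a ≤ b ≤ c with a + b + c = 282. The only binding inequality is a + b > c, i.e. 282 − c > c, so c < 282/2; and c ≥ 282/3 since c is the largest side.
So 94 ≤ c ≤ 140. For each c, b runs from ⌈(282 − c)/2⌉ up to c (then a = 282 − b − c satisfies 1 ≤ a ≤ b automatically), giving c − ⌈(282 − c)/2⌉ + 1 choices.
Summing over c: 1 + 2 + 4 + 5 + … + 68 + 70  (47 terms, c = 94, …, 140) = 1657
Check (closed form: nearest integer to p²/48 for even p, (p+3)²/48 for odd p): 282²/48 = 79524/48 ≈ 1656.75 → 1657

1657 triangles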